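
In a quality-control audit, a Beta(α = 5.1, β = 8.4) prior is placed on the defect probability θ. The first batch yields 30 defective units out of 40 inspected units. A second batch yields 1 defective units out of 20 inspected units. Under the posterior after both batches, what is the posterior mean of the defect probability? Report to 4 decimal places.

The Beta prior is conjugate to a Binomial/Bernoulli likelihood; the update adds successes to α and failures to β.
After batch 1: Beta(5.1+30, 8.4+10) = Beta(35.1, 18.4).
After batch 2: Beta(35.1+1, 18.4+19) = Beta(36.1, 37.4).
Posterior mean = α/(α+β) = 36.1/73.5 = 0.4912.

0.4912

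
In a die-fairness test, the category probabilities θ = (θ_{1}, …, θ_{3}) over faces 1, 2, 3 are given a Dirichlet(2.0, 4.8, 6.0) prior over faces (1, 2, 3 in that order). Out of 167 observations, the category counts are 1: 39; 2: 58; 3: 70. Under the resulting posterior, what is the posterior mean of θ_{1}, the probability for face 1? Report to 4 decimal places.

The Dirichlet prior is conjugate to the Multinomial likelihood: each posterior αⱼ = prior αⱼ + observed count nⱼ.
Posterior concentration: (41.0, 62.8, 76.0), total = 179.8.
E[θ_{1}|data] = α_{1}/Σα = 41.0/179.8 = 0.2280.

0.2280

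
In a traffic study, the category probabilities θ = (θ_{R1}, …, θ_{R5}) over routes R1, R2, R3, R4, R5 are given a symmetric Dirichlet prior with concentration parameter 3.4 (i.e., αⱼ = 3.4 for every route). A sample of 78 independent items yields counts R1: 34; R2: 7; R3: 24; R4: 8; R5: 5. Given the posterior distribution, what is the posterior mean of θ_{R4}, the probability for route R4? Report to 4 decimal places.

The Dirichlet prior is conjugate to the Multinomial likelihood: each posterior αⱼ = prior αⱼ + observed count nⱼ.
Posterior concentration: (37.4, 10.4, 27.4, 11.4, 8.4), total = 95.0.
E[θ_{R4}|data] = α_{R4}/Σα = 11.4/95.0 = 0.1200.

0.1200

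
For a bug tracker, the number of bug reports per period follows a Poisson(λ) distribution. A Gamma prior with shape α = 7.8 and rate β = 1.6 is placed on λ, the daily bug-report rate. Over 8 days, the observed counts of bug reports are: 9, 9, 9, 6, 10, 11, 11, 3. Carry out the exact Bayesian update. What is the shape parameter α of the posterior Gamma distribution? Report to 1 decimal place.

With a Gamma(shape α, rate β) prior, the Poisson likelihood is conjugate: the posterior is Gamma(α + ΣXᵢ, β + n).
Sum of counts S = 68 over n = 8 days.
Posterior: Gamma(α+S, β+n) = Gamma(7.8+68, 1.6+8) = Gamma(75.8, 9.6).
Posterior α = 75.8.

75.8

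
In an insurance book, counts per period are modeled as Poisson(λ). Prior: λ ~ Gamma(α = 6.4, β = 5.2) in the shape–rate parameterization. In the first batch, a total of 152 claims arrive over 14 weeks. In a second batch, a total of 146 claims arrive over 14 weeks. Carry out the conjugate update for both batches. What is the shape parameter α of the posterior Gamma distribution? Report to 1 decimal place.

304.4

With a Gamma(shape α, rate β) prior, the Poisson likelihood is conjugate: the posterior is Gamma(α + ΣXᵢ, β + n).
After batch 1: Gamma(α+S, β+n) = Gamma(6.4+152, 5.2+14) = Gamma(158.4, 19.2).
After batch 2: Gamma(α+S, β+n) = Gamma(158.4+146, 19.2+14) = Gamma(304.4, 33.2).
Posterior α = 304.4.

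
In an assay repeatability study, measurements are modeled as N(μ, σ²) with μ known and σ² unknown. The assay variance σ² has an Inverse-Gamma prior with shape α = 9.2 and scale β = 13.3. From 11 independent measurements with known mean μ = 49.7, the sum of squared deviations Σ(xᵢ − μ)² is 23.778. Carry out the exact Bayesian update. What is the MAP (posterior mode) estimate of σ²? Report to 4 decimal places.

1.6044

With known mean μ and an Inverse-Gamma(α, β) prior on σ², the Normal likelihood is conjugate: posterior is Inv-Gamma(α + n/2, β + Σ(xᵢ−μ)²/2).
Posterior: Inv-Gamma(9.2 + 11/2, 13.3 + 23.778/2) = Inv-Gamma(14.70, 25.1890).
Mode = β/(α+1) = 25.1890/15.70 = 1.6044.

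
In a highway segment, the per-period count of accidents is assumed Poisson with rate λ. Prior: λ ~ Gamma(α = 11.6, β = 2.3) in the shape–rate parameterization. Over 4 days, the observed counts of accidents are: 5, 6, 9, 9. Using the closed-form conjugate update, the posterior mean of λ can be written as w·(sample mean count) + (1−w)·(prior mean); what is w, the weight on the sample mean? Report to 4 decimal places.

0.6349

With a Gamma(shape α, rate β) prior, the Poisson likelihood is conjugate: the posterior is Gamma(α + ΣXᵢ, β + n).
Posterior mean = (α₀+S)/(β₀+n) = [n/(β₀+n)]·(S/n) + [β₀/(β₀+n)]·(α₀/β₀), so only n and β₀ enter the weight.
Weight on data w = n/(β₀+n) = 4/(2.3+4) = 4/6.3 = 0.6349.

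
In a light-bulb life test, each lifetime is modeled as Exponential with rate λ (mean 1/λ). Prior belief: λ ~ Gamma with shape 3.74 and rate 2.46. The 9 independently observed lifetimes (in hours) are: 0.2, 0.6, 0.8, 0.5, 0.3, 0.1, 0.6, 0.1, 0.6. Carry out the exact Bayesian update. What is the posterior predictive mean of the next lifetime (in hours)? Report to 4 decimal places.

0.5332

With a Gamma(shape α, rate β) prior on the exponential rate λ, the posterior after n observations with total T = Σxᵢ is Gamma(α+n, β+T).
Sum of observations T = 3.8 hours; n = 9.
Posterior: Gamma(3.74+9, 2.46+3.8) = Gamma(12.74, 6.26).
The predictive distribution for the next observation is Lomax; its mean is β/(α−1) = 6.26/11.74 = 0.5332.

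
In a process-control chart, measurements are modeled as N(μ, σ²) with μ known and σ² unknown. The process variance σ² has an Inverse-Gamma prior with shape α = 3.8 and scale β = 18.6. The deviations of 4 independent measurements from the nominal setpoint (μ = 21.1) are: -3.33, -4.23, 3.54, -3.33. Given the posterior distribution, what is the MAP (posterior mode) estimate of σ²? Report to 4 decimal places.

6.6031

With known mean μ and an Inverse-Gamma(α, β) prior on σ², the Normal likelihood is conjugate: posterior is Inv-Gamma(α + n/2, β + Σ(xᵢ−μ)²/2).
Σ(xᵢ−μ)² = (-3.33)² + (-4.23)² + (3.54)² + (-3.33)² = 52.6023.
Posterior: Inv-Gamma(3.8 + 4/2, 18.6 + 52.6023/2) = Inv-Gamma(5.80, 44.90115).
Mode = β/(α+1) = 44.90115/6.80 = 6.6031.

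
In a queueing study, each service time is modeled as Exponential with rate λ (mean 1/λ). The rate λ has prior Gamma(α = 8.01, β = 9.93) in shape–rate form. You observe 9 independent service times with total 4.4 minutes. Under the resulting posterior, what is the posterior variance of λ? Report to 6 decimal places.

With a Gamma(shape α, rate β) prior on the exponential rate λ, the posterior after n observations with total T = Σxᵢ is Gamma(α+n, β+T).
Posterior: Gamma(8.01+9, 9.93+4.4) = Gamma(17.01, 14.33).
Var = α/β² = 0.082835.

0.082835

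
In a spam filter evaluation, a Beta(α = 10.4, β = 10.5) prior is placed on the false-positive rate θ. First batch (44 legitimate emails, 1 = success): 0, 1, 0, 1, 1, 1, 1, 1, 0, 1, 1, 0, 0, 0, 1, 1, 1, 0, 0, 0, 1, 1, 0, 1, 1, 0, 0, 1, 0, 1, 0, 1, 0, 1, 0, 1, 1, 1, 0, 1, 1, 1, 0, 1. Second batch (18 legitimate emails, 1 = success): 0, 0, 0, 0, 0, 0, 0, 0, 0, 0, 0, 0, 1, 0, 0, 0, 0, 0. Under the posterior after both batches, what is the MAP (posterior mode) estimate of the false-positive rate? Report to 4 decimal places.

The Beta prior is conjugate to a Binomial/Bernoulli likelihood; the update adds successes to α and failures to β.
After batch 1: Beta(10.4+26, 10.5+18) = Beta(36.4, 28.5).
After batch 2: Beta(36.4+1, 28.5+17) = Beta(37.4, 45.5).
Mode of Beta(a,b) for a,b>1 is (a−1)/(a+b−2) = 36.4/80.9 = 0.4499.

0.4499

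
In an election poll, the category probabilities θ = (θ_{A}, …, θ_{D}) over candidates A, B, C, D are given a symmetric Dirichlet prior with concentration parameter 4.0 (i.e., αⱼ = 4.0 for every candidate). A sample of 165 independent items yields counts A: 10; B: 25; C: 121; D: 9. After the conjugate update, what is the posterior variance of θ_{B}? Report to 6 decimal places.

The Dirichlet prior is conjugate to the Multinomial likelihood: each posterior αⱼ = prior αⱼ + observed count nⱼ.
Posterior concentration: (14.0, 29.0, 125.0, 13.0), total = 181.0.
Var[θ_j] = α_j(Σα−α_j)/((Σα)²(Σα+1)) = 29.0·152.0/(181.0²·182.0) = 0.000739.

0.000739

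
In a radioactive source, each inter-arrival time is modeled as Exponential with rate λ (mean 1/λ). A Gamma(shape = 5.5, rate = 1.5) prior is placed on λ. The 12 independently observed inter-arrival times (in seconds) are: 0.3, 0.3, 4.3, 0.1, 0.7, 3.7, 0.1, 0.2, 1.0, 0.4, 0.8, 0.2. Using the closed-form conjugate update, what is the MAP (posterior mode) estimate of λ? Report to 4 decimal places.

1.2132

With a Gamma(shape α, rate β) prior on the exponential rate λ, the posterior after n observations with total T = Σxᵢ is Gamma(α+n, β+T).
Sum of observations T = 12.1 seconds; n = 12.
Posterior: Gamma(5.5+12, 1.5+12.1) = Gamma(17.5, 13.6).
Mode = (α−1)/β = 1.2132.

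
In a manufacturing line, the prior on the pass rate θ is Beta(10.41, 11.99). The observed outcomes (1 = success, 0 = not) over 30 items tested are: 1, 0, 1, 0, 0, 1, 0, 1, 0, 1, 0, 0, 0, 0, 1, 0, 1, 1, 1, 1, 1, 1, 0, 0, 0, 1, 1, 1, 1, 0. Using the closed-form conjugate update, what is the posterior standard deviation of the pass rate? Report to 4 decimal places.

0.0684

The Beta prior is conjugate to a Binomial/Bernoulli likelihood; the update adds successes to α and failures to β.
Posterior: Beta(α+k, β+n−k) = Beta(10.41+16, 11.99+14) = Beta(26.41, 25.99).
Var = αβ/((α+β)²(α+β+1)) = 26.41·25.99/(52.40²·53.40) = 0.00468135; SD = √0.00468135 = 0.0684.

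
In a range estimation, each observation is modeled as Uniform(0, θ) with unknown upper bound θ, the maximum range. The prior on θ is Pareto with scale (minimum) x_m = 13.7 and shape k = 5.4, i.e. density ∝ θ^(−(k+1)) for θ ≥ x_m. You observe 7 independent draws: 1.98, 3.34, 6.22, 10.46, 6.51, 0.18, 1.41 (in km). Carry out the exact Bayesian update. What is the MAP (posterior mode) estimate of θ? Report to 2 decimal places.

A Pareto(scale x_m, shape k) prior on the upper bound θ of Uniform(0, θ) is conjugate: posterior is Pareto(max(x_m, max xᵢ), k + n).
Sample maximum = 10.46; prior scale x_m = 13.7 → posterior scale = max = 13.70.
Posterior shape = 5.4 + 7 = 12.4.
The Pareto density is decreasing on [x_m, ∞), so the mode is x_m = 13.70.

13.70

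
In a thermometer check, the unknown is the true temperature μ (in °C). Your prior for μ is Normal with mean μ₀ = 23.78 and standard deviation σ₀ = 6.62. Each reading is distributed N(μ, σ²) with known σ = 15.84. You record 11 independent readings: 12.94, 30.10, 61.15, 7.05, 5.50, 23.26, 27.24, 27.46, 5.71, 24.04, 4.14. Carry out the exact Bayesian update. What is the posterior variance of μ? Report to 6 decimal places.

15.001606

For Normal data with known variance σ², a Normal(μ₀, σ₀²) prior on μ is conjugate. Posterior precision = 1/σ₀² + n/σ²; posterior mean is the precision-weighted average of μ₀ and x̄.
σ₀² = 6.62² = 43.8244, σ² = 15.84² = 250.9056; σ² + n·σ₀² = 250.9056 + 11·43.8244 = 732.974.
Posterior precision = 1/σ₀² + n/σ² = 1/43.8244 + 11/250.9056 = (σ² + n·σ₀²)/(σ₀²σ²) = 732.974/(43.8244·250.9056); posterior variance σₙ² = σ₀²σ²/(σ² + n·σ₀²) = 43.8244·250.9056/732.974 = 15.001606.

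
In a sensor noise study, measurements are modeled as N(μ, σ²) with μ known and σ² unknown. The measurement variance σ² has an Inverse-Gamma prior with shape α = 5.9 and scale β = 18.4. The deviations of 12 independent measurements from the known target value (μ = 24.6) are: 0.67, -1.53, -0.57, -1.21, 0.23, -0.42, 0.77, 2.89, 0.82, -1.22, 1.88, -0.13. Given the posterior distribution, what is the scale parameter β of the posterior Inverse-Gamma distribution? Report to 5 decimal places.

With known mean μ and an Inverse-Gamma(α, β) prior on σ², the Normal likelihood is conjugate: posterior is Inv-Gamma(α + n/2, β + Σ(xᵢ−μ)²/2).
Σ(xᵢ−μ)² = (0.67)² + (-1.53)² + (-0.57)² + (-1.21)² + (0.23)² + (-0.42)² + (0.77)² + (2.89)² + (0.82)² + (-1.22)² + (1.88)² + (-0.13)² = 19.4652.
Posterior: Inv-Gamma(5.9 + 12/2, 18.4 + 19.4652/2) = Inv-Gamma(11.90, 28.13260).
Posterior β = 28.13260.

28.13260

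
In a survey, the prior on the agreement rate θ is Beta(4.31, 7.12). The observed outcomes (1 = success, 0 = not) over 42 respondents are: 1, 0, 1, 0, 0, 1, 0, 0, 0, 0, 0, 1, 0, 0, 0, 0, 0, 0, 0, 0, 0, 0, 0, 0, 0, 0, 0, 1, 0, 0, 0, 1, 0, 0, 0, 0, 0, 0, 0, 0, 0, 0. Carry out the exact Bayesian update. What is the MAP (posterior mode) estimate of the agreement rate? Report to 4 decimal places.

The Beta prior is conjugate to a Binomial/Bernoulli likelihood; the update adds successes to α and failures to β.
Posterior: Beta(α+k, β+n−k) = Beta(4.31+6, 7.12+36) = Beta(10.31, 43.12).
Mode of Beta(a,b) for a,b>1 is (a−1)/(a+b−2) = 9.31/51.43 = 0.1810.

0.1810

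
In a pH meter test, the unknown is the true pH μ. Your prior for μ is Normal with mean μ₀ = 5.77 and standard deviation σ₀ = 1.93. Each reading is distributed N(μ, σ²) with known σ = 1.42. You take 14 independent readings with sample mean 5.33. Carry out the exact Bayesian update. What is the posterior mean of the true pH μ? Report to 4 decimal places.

5.3464

For Normal data with known variance σ², a Normal(μ₀, σ₀²) prior on μ is conjugate. Posterior precision = 1/σ₀² + n/σ²; posterior mean is the precision-weighted average of μ₀ and x̄.
n·x̄ = 14·5.33 = 74.62.
σ₀² = 1.93² = 3.7249, σ² = 1.42² = 2.0164; σ² + n·σ₀² = 2.0164 + 14·3.7249 = 54.165.
Posterior mean = (μ₀/σ₀² + n·x̄/σ²)/(1/σ₀² + n/σ²) = (σ²·μ₀ + σ₀²·n·x̄)/(σ² + n·σ₀²) = (2.0164·5.77 + 3.7249·74.62)/54.165 = 289.586666/54.165 = 5.3464.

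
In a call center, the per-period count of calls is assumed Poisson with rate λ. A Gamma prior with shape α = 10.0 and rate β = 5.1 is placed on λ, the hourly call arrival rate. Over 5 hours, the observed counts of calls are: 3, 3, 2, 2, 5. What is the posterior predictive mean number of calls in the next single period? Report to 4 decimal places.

2.4752

With a Gamma(shape α, rate β) prior, the Poisson likelihood is conjugate: the posterior is Gamma(α + ΣXᵢ, β + n).
Sum of counts S = 15 over n = 5 hours.
Posterior: Gamma(α+S, β+n) = Gamma(10.0+15, 5.1+5) = Gamma(25.0, 10.1).
The predictive distribution for one future period is NegBinom with mean α/β = 2.4752.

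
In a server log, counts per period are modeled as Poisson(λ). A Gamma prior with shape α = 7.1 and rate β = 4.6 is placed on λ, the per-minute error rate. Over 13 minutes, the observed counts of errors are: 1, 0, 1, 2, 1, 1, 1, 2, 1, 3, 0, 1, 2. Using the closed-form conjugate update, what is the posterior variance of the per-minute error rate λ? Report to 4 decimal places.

With a Gamma(shape α, rate β) prior, the Poisson likelihood is conjugate: the posterior is Gamma(α + ΣXᵢ, β + n).
Sum of counts S = 16 over n = 13 minutes.
Posterior: Gamma(α+S, β+n) = Gamma(7.1+16, 4.6+13) = Gamma(23.1, 17.6).
Var = α/β² = 23.1/17.6² = 0.0746.

0.0746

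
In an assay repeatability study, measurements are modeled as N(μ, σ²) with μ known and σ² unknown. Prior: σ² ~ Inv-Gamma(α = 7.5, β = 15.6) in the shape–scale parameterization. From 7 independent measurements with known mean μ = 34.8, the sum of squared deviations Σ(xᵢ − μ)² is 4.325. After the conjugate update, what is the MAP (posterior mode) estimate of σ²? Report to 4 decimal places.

1.4802

With known mean μ and an Inverse-Gamma(α, β) prior on σ², the Normal likelihood is conjugate: posterior is Inv-Gamma(α + n/2, β + Σ(xᵢ−μ)²/2).
Posterior: Inv-Gamma(7.5 + 7/2, 15.6 + 4.325/2) = Inv-Gamma(11.00, 17.7625).
Mode = β/(α+1) = 17.7625/12.00 = 1.4802.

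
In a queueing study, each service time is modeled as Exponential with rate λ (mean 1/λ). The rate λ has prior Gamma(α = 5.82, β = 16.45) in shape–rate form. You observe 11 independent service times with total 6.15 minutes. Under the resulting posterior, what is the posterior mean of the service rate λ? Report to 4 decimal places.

0.7442

With a Gamma(shape α, rate β) prior on the exponential rate λ, the posterior after n observations with total T = Σxᵢ is Gamma(α+n, β+T).
Posterior: Gamma(5.82+11, 16.45+6.15) = Gamma(16.82, 22.60).
Posterior mean of λ = α/β = 16.82/22.60 = 0.7442.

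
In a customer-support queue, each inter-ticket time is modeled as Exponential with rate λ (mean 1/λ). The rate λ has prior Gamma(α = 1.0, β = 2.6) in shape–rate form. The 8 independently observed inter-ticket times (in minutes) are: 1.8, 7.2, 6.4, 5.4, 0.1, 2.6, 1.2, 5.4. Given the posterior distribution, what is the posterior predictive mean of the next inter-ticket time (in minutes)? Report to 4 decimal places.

4.0875

With a Gamma(shape α, rate β) prior on the exponential rate λ, the posterior after n observations with total T = Σxᵢ is Gamma(α+n, β+T).
Sum of observations T = 30.1 minutes; n = 8.
Posterior: Gamma(1.0+8, 2.6+30.1) = Gamma(9.0, 32.7).
The predictive distribution for the next observation is Lomax; its mean is β/(α−1) = 32.7/8.0 = 4.0875.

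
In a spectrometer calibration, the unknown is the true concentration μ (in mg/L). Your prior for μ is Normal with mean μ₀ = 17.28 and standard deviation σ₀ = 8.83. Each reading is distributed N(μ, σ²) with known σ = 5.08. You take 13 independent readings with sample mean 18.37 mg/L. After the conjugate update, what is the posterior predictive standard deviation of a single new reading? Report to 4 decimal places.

For Normal data with known variance σ², a Normal(μ₀, σ₀²) prior on μ is conjugate. Posterior precision = 1/σ₀² + n/σ²; posterior mean is the precision-weighted average of μ₀ and x̄.
σ₀² = 8.83² = 77.9689, σ² = 5.08² = 25.8064; σ² + n·σ₀² = 25.8064 + 13·77.9689 = 1039.4021.
Posterior precision = 1/σ₀² + n/σ² = 1/77.9689 + 13/25.8064 = (σ² + n·σ₀²)/(σ₀²σ²) = 1039.4021/(77.9689·25.8064); posterior variance σₙ² = σ₀²σ²/(σ² + n·σ₀²) = 77.9689·25.8064/1039.4021 = 1.935821.
Predictive variance for one new observation = σₙ² + σ² = 77.9689·25.8064/1039.4021 + 25.8064 = σ²·(σ₀² + 1039.4021)/1039.4021 = 25.8064·1117.371/1039.4021 = 27.742221; SD = √(25.8064·1117.371/1039.4021) = 5.2671.

5.2671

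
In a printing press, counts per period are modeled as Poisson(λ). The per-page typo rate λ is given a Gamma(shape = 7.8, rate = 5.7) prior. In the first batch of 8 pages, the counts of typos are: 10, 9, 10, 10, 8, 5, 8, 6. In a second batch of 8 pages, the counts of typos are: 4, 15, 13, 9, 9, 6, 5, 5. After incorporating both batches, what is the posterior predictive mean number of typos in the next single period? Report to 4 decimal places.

6.4424

With a Gamma(shape α, rate β) prior, the Poisson likelihood is conjugate: the posterior is Gamma(α + ΣXᵢ, β + n).
Batch 1: sum of counts S = 66 over n = 8 pages.
After batch 1: Gamma(α+S, β+n) = Gamma(7.8+66, 5.7+8) = Gamma(73.8, 13.7).
Batch 2: sum of counts S = 66 over n = 8 pages.
After batch 2: Gamma(α+S, β+n) = Gamma(73.8+66, 13.7+8) = Gamma(139.8, 21.7).
The predictive distribution for one future period is NegBinom with mean α/β = 6.4424.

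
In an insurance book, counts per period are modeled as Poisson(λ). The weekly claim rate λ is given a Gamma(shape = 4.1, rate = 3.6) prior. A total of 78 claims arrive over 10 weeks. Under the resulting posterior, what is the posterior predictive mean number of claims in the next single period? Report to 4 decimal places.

With a Gamma(shape α, rate β) prior, the Poisson likelihood is conjugate: the posterior is Gamma(α + ΣXᵢ, β + n).
Posterior: Gamma(α+S, β+n) = Gamma(4.1+78, 3.6+10) = Gamma(82.1, 13.6).
The predictive distribution for one future period is NegBinom with mean α/β = 6.0368.

6.0368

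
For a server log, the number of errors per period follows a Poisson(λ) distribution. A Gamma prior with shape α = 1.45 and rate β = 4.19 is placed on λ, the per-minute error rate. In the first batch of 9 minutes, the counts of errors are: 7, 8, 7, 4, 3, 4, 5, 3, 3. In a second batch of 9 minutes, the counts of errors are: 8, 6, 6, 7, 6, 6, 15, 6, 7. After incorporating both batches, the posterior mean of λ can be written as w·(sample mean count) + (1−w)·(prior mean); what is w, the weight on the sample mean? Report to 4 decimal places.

0.8112

With a Gamma(shape α, rate β) prior, the Poisson likelihood is conjugate: the posterior is Gamma(α + ΣXᵢ, β + n).
Total number of minutes: n = 9 + 9 = 18.
Posterior mean = (α₀+S)/(β₀+n) = [n/(β₀+n)]·(S/n) + [β₀/(β₀+n)]·(α₀/β₀), so only n and β₀ enter the weight.
Weight on data w = n/(β₀+n) = 18/(4.19+18) = 18/22.19 = 0.8112.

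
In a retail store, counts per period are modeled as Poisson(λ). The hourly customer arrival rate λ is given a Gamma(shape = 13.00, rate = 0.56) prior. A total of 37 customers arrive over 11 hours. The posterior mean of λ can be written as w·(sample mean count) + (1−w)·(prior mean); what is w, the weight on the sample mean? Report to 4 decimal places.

0.9516

With a Gamma(shape α, rate β) prior, the Poisson likelihood is conjugate: the posterior is Gamma(α + ΣXᵢ, β + n).
Posterior mean = (α₀+S)/(β₀+n) = [n/(β₀+n)]·(S/n) + [β₀/(β₀+n)]·(α₀/β₀), so only n and β₀ enter the weight.
Weight on data w = n/(β₀+n) = 11/(0.56+11) = 11/11.56 = 0.9516.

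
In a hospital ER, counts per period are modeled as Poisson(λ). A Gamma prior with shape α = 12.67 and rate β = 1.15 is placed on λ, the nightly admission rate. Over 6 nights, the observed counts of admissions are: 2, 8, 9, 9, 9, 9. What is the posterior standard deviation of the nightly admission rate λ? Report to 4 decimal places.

With a Gamma(shape α, rate β) prior, the Poisson likelihood is conjugate: the posterior is Gamma(α + ΣXᵢ, β + n).
Sum of counts S = 46 over n = 6 nights.
Posterior: Gamma(α+S, β+n) = Gamma(12.67+46, 1.15+6) = Gamma(58.67, 7.15).
SD = √α/β = √58.67/7.15 = 1.0713.

1.0713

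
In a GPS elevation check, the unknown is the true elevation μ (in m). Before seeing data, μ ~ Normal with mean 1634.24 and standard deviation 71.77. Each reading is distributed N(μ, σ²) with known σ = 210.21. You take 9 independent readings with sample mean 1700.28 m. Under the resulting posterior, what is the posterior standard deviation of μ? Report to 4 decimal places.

For Normal data with known variance σ², a Normal(μ₀, σ₀²) prior on μ is conjugate. Posterior precision = 1/σ₀² + n/σ²; posterior mean is the precision-weighted average of μ₀ and x̄.
σ₀² = 71.77² = 5150.9329, σ² = 210.21² = 44188.2441; σ² + n·σ₀² = 44188.2441 + 9·5150.9329 = 90546.6402.
Posterior precision = 1/σ₀² + n/σ² = 1/5150.9329 + 9/44188.2441 = (σ² + n·σ₀²)/(σ₀²σ²) = 90546.6402/(5150.9329·44188.2441); posterior variance σₙ² = σ₀²σ²/(σ² + n·σ₀²) = 5150.9329·44188.2441/90546.6402 = 2513.739658.
Posterior SD = √σₙ² = √(5150.9329·44188.2441/90546.6402) = 50.1372.

50.1372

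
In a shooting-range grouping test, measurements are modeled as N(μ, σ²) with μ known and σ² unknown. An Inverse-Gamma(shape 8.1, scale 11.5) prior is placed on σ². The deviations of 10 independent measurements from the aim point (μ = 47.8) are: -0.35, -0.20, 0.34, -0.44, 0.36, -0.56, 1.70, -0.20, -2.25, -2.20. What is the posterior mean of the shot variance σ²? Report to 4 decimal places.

1.5185

With known mean μ and an Inverse-Gamma(α, β) prior on σ², the Normal likelihood is conjugate: posterior is Inv-Gamma(α + n/2, β + Σ(xᵢ−μ)²/2).
Σ(xᵢ−μ)² = (-0.35)² + (-0.20)² + (0.34)² + (-0.44)² + (0.36)² + (-0.56)² + (1.70)² + (-0.20)² + (-2.25)² + (-2.20)² = 13.7474.
Posterior: Inv-Gamma(8.1 + 10/2, 11.5 + 13.7474/2) = Inv-Gamma(13.10, 18.37370).
E[σ²|data] = β/(α−1) = 18.37370/12.10 = 1.5185.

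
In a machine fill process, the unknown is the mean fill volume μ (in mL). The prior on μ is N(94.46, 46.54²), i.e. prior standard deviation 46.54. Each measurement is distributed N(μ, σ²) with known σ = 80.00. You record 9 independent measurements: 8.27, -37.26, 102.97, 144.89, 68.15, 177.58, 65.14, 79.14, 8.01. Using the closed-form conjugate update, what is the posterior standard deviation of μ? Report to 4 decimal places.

For Normal data with known variance σ², a Normal(μ₀, σ₀²) prior on μ is conjugate. Posterior precision = 1/σ₀² + n/σ²; posterior mean is the precision-weighted average of μ₀ and x̄.
σ₀² = 46.54² = 2165.9716, σ² = 80.00² = 6400; σ² + n·σ₀² = 6400 + 9·2165.9716 = 25893.7444.
Posterior precision = 1/σ₀² + n/σ² = 1/2165.9716 + 9/6400 = (σ² + n·σ₀²)/(σ₀²σ²) = 25893.7444/(2165.9716·6400); posterior variance σₙ² = σ₀²σ²/(σ² + n·σ₀²) = 2165.9716·6400/25893.7444 = 535.350084.
Posterior SD = √σₙ² = √(2165.9716·6400/25893.7444) = 23.1376.

23.1376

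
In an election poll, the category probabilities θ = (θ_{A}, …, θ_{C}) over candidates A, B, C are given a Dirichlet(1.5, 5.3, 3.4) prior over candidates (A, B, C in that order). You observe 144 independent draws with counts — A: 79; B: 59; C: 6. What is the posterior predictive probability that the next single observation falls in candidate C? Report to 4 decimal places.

The Dirichlet prior is conjugate to the Multinomial likelihood: each posterior αⱼ = prior αⱼ + observed count nⱼ.
Posterior concentration: (80.5, 64.3, 9.4), total = 154.2.
P(next = C | data) = α_{C}/Σα = 0.0610.

0.0610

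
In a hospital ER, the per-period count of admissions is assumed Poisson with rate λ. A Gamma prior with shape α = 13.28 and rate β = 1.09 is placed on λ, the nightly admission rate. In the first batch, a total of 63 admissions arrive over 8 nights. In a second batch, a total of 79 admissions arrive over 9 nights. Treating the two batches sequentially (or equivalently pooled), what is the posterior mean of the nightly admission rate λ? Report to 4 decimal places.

8.5837

With a Gamma(shape α, rate β) prior, the Poisson likelihood is conjugate: the posterior is Gamma(α + ΣXᵢ, β + n).
After batch 1: Gamma(α+S, β+n) = Gamma(13.28+63, 1.09+8) = Gamma(76.28, 9.09).
After batch 2: Gamma(α+S, β+n) = Gamma(76.28+79, 9.09+9) = Gamma(155.28, 18.09).
Posterior mean = α/β = 155.28/18.09 = 8.5837.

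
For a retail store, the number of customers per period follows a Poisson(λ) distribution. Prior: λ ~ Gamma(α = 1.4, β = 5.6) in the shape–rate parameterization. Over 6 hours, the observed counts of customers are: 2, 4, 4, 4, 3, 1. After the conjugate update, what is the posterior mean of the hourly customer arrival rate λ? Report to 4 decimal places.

1.6724

With a Gamma(shape α, rate β) prior, the Poisson likelihood is conjugate: the posterior is Gamma(α + ΣXᵢ, β + n).
Sum of counts S = 18 over n = 6 hours.
Posterior: Gamma(α+S, β+n) = Gamma(1.4+18, 5.6+6) = Gamma(19.4, 11.6).
Posterior mean = α/β = 19.4/11.6 = 1.6724.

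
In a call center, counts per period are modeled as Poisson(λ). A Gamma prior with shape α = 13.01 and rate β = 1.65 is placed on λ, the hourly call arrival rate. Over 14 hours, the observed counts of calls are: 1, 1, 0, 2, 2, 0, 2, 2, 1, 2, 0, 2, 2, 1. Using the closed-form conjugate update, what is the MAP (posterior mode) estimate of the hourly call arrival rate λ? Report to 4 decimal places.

1.9176

With a Gamma(shape α, rate β) prior, the Poisson likelihood is conjugate: the posterior is Gamma(α + ΣXᵢ, β + n).
Sum of counts S = 18 over n = 14 hours.
Posterior: Gamma(α+S, β+n) = Gamma(13.01+18, 1.65+14) = Gamma(31.01, 15.65).
Mode of Gamma(α,β) for α≥1 is (α−1)/β = 30.01/15.65 = 1.9176.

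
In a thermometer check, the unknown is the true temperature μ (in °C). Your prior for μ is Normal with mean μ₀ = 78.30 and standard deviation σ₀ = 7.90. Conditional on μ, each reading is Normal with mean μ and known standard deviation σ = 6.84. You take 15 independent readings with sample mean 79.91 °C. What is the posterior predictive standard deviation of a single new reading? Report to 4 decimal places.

For Normal data with known variance σ², a Normal(μ₀, σ₀²) prior on μ is conjugate. Posterior precision = 1/σ₀² + n/σ²; posterior mean is the precision-weighted average of μ₀ and x̄.
σ₀² = 7.90² = 62.41, σ² = 6.84² = 46.7856; σ² + n·σ₀² = 46.7856 + 15·62.41 = 982.9356.
Posterior precision = 1/σ₀² + n/σ² = 1/62.41 + 15/46.7856 = (σ² + n·σ₀²)/(σ₀²σ²) = 982.9356/(62.41·46.7856); posterior variance σₙ² = σ₀²σ²/(σ² + n·σ₀²) = 62.41·46.7856/982.9356 = 2.970580.
Predictive variance for one new observation = σₙ² + σ² = 62.41·46.7856/982.9356 + 46.7856 = σ²·(σ₀² + 982.9356)/982.9356 = 46.7856·1045.3456/982.9356 = 49.756180; SD = √(46.7856·1045.3456/982.9356) = 7.0538.

7.0538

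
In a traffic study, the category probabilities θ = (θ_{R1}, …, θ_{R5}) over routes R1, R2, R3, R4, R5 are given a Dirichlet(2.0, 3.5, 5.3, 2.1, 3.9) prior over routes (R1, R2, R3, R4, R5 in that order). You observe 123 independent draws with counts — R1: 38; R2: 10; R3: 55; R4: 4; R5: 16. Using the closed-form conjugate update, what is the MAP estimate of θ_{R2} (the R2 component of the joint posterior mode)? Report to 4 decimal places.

0.0927

The Dirichlet prior is conjugate to the Multinomial likelihood: each posterior αⱼ = prior αⱼ + observed count nⱼ.
Posterior concentration: (40.0, 13.5, 60.3, 6.1, 19.9), total = 139.8.
Joint mode component: (α_{R2}−1)/(Σα−K) = 12.5/134.8 = 0.0927.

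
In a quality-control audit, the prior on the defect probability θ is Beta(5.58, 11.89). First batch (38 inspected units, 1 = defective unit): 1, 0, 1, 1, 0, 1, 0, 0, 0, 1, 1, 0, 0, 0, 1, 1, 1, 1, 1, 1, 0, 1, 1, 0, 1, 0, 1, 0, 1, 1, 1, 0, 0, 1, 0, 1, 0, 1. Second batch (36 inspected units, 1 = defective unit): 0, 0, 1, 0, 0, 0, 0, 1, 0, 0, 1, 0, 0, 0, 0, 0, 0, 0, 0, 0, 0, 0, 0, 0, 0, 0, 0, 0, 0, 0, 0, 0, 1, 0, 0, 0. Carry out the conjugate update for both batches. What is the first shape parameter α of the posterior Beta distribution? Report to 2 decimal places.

31.58

The Beta prior is conjugate to a Binomial/Bernoulli likelihood; the update adds successes to α and failures to β.
After batch 1: Beta(5.58+22, 11.89+16) = Beta(27.58, 27.89).
After batch 2: Beta(27.58+4, 27.89+32) = Beta(31.58, 59.89).
Posterior α = 31.58.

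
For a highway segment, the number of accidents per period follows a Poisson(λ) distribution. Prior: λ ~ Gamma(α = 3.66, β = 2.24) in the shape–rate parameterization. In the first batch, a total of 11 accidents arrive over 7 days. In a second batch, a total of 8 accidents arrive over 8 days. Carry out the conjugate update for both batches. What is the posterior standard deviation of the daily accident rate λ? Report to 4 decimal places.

With a Gamma(shape α, rate β) prior, the Poisson likelihood is conjugate: the posterior is Gamma(α + ΣXᵢ, β + n).
After batch 1: Gamma(α+S, β+n) = Gamma(3.66+11, 2.24+7) = Gamma(14.66, 9.24).
After batch 2: Gamma(α+S, β+n) = Gamma(14.66+8, 9.24+8) = Gamma(22.66, 17.24).
SD = √α/β = √22.66/17.24 = 0.2761.

0.2761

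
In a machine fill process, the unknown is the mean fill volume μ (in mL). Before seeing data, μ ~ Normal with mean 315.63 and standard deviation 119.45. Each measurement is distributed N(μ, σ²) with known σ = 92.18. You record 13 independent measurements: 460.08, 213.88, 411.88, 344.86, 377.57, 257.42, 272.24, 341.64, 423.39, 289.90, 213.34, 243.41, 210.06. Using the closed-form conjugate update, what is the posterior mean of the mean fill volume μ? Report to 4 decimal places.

312.4289

For Normal data with known variance σ², a Normal(μ₀, σ₀²) prior on μ is conjugate. Posterior precision = 1/σ₀² + n/σ²; posterior mean is the precision-weighted average of μ₀ and x̄.
Σxᵢ = 460.08 + 213.88 + 411.88 + 344.86 + 377.57 + 257.42 + 272.24 + 341.64 + 423.39 + 289.90 + 213.34 + 243.41 + 210.06 = 4059.67, so n·x̄ = 4059.67.
σ₀² = 119.45² = 14268.3025, σ² = 92.18² = 8497.1524; σ² + n·σ₀² = 8497.1524 + 13·14268.3025 = 193985.0849.
Posterior mean = (μ₀/σ₀² + n·x̄/σ²)/(1/σ₀² + n/σ²) = (σ²·μ₀ + σ₀²·n·x̄)/(σ² + n·σ₀²) = (8497.1524·315.63 + 14268.3025·4059.67)/193985.0849 = 60606555.822187/193985.0849 = 312.4289.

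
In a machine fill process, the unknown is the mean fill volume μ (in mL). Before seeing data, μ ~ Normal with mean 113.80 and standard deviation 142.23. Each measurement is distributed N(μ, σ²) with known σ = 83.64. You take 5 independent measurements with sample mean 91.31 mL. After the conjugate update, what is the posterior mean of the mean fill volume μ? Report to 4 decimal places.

For Normal data with known variance σ², a Normal(μ₀, σ₀²) prior on μ is conjugate. Posterior precision = 1/σ₀² + n/σ²; posterior mean is the precision-weighted average of μ₀ and x̄.
n·x̄ = 5·91.31 = 456.55.
σ₀² = 142.23² = 20229.3729, σ² = 83.64² = 6995.6496; σ² + n·σ₀² = 6995.6496 + 5·20229.3729 = 108142.5141.
Posterior mean = (μ₀/σ₀² + n·x̄/σ²)/(1/σ₀² + n/σ²) = (σ²·μ₀ + σ₀²·n·x̄)/(σ² + n·σ₀²) = (6995.6496·113.80 + 20229.3729·456.55)/108142.5141 = 10031825.121975/108142.5141 = 92.7649.

92.7649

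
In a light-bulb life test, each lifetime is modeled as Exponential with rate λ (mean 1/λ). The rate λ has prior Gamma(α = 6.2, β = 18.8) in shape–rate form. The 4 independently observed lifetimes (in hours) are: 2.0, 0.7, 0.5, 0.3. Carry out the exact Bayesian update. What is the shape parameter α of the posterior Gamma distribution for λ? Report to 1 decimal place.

With a Gamma(shape α, rate β) prior on the exponential rate λ, the posterior after n observations with total T = Σxᵢ is Gamma(α+n, β+T).
Sum of observations T = 3.5 hours; n = 4.
Posterior: Gamma(6.2+4, 18.8+3.5) = Gamma(10.2, 22.3).
Posterior α = 10.2.

10.2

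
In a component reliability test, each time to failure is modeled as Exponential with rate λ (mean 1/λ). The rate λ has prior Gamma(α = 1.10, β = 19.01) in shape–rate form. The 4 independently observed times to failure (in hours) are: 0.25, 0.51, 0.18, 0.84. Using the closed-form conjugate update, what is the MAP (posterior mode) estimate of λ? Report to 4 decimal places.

0.1972

With a Gamma(shape α, rate β) prior on the exponential rate λ, the posterior after n observations with total T = Σxᵢ is Gamma(α+n, β+T).
Sum of observations T = 1.78 hours; n = 4.
Posterior: Gamma(1.10+4, 19.01+1.78) = Gamma(5.10, 20.79).
Mode = (α−1)/β = 0.1972.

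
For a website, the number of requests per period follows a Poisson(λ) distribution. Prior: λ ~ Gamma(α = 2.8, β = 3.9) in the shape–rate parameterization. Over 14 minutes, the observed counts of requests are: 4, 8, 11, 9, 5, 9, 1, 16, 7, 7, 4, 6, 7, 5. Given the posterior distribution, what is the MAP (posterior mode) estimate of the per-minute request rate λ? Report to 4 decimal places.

With a Gamma(shape α, rate β) prior, the Poisson likelihood is conjugate: the posterior is Gamma(α + ΣXᵢ, β + n).
Sum of counts S = 99 over n = 14 minutes.
Posterior: Gamma(α+S, β+n) = Gamma(2.8+99, 3.9+14) = Gamma(101.8, 17.9).
Mode of Gamma(α,β) for α≥1 is (α−1)/β = 100.8/17.9 = 5.6313.

5.6313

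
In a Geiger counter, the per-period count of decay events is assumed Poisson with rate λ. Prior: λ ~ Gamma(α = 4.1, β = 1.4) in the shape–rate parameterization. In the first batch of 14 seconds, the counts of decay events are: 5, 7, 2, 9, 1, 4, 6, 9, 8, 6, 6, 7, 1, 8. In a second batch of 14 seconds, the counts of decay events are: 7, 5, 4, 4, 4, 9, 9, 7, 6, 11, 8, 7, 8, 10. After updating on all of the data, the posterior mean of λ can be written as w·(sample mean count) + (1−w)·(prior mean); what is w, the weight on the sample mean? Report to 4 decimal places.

0.9524

With a Gamma(shape α, rate β) prior, the Poisson likelihood is conjugate: the posterior is Gamma(α + ΣXᵢ, β + n).
Total number of seconds: n = 14 + 14 = 28.
Posterior mean = (α₀+S)/(β₀+n) = [n/(β₀+n)]·(S/n) + [β₀/(β₀+n)]·(α₀/β₀), so only n and β₀ enter the weight.
Weight on data w = n/(β₀+n) = 28/(1.4+28) = 28/29.4 = 0.9524.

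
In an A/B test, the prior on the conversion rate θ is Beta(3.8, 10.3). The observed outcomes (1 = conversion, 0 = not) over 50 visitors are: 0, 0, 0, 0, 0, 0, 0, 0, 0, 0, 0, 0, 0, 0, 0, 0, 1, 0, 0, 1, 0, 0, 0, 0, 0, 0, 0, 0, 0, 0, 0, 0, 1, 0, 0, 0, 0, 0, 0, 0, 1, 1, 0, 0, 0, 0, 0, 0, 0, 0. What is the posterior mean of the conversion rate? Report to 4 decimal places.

0.1373

The Beta prior is conjugate to a Binomial/Bernoulli likelihood; the update adds successes to α and failures to β.
Posterior: Beta(α+k, β+n−k) = Beta(3.8+5, 10.3+45) = Beta(8.8, 55.3).
Posterior mean = α/(α+β) = 8.8/64.1 = 0.1373.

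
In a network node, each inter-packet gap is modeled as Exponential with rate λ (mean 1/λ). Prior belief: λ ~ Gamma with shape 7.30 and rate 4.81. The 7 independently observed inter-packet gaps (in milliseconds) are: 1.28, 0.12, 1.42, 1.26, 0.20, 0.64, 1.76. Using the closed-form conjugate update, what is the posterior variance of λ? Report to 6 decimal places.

With a Gamma(shape α, rate β) prior on the exponential rate λ, the posterior after n observations with total T = Σxᵢ is Gamma(α+n, β+T).
Sum of observations T = 6.68 milliseconds; n = 7.
Posterior: Gamma(7.30+7, 4.81+6.68) = Gamma(14.30, 11.49).
Var = α/β² = 0.108317.

0.108317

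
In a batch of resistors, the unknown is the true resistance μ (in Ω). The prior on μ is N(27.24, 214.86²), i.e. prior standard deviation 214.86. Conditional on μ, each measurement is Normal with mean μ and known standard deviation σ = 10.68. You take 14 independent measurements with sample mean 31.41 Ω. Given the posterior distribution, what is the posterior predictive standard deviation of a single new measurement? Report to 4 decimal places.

For Normal data with known variance σ², a Normal(μ₀, σ₀²) prior on μ is conjugate. Posterior precision = 1/σ₀² + n/σ²; posterior mean is the precision-weighted average of μ₀ and x̄.
σ₀² = 214.86² = 46164.8196, σ² = 10.68² = 114.0624; σ² + n·σ₀² = 114.0624 + 14·46164.8196 = 646421.5368.
Posterior precision = 1/σ₀² + n/σ² = 1/46164.8196 + 14/114.0624 = (σ² + n·σ₀²)/(σ₀²σ²) = 646421.5368/(46164.8196·114.0624); posterior variance σₙ² = σ₀²σ²/(σ² + n·σ₀²) = 46164.8196·114.0624/646421.5368 = 8.145877.
Predictive variance for one new observation = σₙ² + σ² = 46164.8196·114.0624/646421.5368 + 114.0624 = σ²·(σ₀² + 646421.5368)/646421.5368 = 114.0624·692586.3564/646421.5368 = 122.208277; SD = √(114.0624·692586.3564/646421.5368) = 11.0548.

11.0548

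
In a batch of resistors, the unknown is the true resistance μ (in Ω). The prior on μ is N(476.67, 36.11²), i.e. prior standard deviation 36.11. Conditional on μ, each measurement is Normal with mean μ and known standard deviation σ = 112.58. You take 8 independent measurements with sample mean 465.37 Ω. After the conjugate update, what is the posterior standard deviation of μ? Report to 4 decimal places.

For Normal data with known variance σ², a Normal(μ₀, σ₀²) prior on μ is conjugate. Posterior precision = 1/σ₀² + n/σ²; posterior mean is the precision-weighted average of μ₀ and x̄.
σ₀² = 36.11² = 1303.9321, σ² = 112.58² = 12674.2564; σ² + n·σ₀² = 12674.2564 + 8·1303.9321 = 23105.7132.
Posterior precision = 1/σ₀² + n/σ² = 1/1303.9321 + 8/12674.2564 = (σ² + n·σ₀²)/(σ₀²σ²) = 23105.7132/(1303.9321·12674.2564); posterior variance σₙ² = σ₀²σ²/(σ² + n·σ₀²) = 1303.9321·12674.2564/23105.7132 = 715.250363.
Posterior SD = √σₙ² = √(1303.9321·12674.2564/23105.7132) = 26.7442.

26.7442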